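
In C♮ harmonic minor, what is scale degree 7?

The C harmonic minor scale runs C D Eb F G Ab B.
Degree 7 is B.

B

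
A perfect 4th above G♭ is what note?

Cb

G up a perfect fourth is C, so the target letter is C.
From Gb, a perfect fourth is 5 semitones up: Cb.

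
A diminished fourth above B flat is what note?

Ebb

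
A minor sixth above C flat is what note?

C up a major sixth is A, so the target letter is A.
From Cb, a minor sixth is 8 semitones up: Abb.

Abb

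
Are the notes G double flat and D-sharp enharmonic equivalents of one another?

Two spellings are enharmonically equivalent only if they share a pitch class.
Here Gbb → 5, D# → 3; 3 ≠ 5, so they are not.

No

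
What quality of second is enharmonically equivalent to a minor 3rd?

augmented

A minor third spans 3 semitones.
A second spanning 3 semitones is augmented (the major second is 2).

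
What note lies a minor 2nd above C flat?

C up a major second is D, so the target letter is D.
From Cb, a minor second is 1 semitone up: Dbb.

Dbb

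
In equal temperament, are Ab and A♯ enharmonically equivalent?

Two spellings are enharmonically equivalent only if they share a pitch class.
Here Ab → 8, A# → 10; 8 ≠ 10, so they are not.

No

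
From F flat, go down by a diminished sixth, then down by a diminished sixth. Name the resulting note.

A diminished sixth down from Fb is A (letter A, 7 semitones down).
A diminished sixth down from A is C## (letter C, 7 semitones down).

C##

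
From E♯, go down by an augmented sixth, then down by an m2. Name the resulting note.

F#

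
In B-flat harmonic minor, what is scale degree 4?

Eb

The Bb harmonic minor scale runs Bb C Db Eb F Gb A.
Degree 4 is Eb.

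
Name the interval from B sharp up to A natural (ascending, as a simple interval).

diminished seventh

The letter names run B→A, a span of 6 letter steps, so the interval is some kind of seventh.
B# to A is 9 semitones. A major seventh is 11, so 9 makes it diminished.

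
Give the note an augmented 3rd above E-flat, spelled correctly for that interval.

G#

E up a major third is G#, so the target letter is G.
From Eb, an augmented third is 5 semitones up: G#.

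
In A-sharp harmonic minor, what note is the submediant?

F#

Degree 6 takes the letter 5 steps above A, which is F.
In harmonic minor, degree 6 sits 8 semitones above the tonic. A# + 8 semitones is pitch class 6, spelled on F as F#.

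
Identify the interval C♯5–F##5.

augmented fourth

The letter names run C→F, a span of 3 letter steps, so the interval is some kind of fourth.
C# to F## is 6 semitones. A perfect fourth is 5, so 6 makes it augmented.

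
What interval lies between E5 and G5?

Counting letters E–F–G gives a third.
E→G = 3 semitones, 1 narrower than the major third (4), so minor.

minor third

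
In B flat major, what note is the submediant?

G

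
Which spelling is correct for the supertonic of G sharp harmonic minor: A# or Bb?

Each scale degree takes a distinct letter name. Degree 2 of a scale on G must use the letter A.
A# and Bb are enharmonically the same pitch, but only A# uses the letter A, so it is the correct spelling here.

A#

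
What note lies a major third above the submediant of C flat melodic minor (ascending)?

The submediant of Cb melodic minor (ascending) is Ab.
A major third (4 semitones) above Ab lands on the letter C, giving C.

C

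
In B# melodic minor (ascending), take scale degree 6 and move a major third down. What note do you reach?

E#

Scale degree 6 of B# melodic minor (ascending) is G##.
A major third (4 semitones) below G## lands on the letter E, giving E#.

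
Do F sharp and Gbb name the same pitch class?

Two spellings are enharmonically equivalent only if they share a pitch class.
Here F# → 6, Gbb → 5; 5 ≠ 6, so they are not.

No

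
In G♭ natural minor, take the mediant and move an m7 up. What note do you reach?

The mediant of Gb natural minor is Bbb.
A minor seventh (10 semitones) above Bbb lands on the letter A, giving Abb.

Abb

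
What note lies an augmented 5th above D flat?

A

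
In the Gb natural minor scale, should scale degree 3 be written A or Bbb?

Each scale degree takes a distinct letter name. Degree 3 of a scale on G must use the letter B.
Bbb and A are enharmonically the same pitch, but only Bbb uses the letter B, so it is the correct spelling here.

Bbb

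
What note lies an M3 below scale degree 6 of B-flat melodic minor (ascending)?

Eb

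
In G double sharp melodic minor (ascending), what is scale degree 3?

Degree 3 takes the letter 2 steps above G, which is B.
In melodic minor (ascending), degree 3 sits 3 semitones above the tonic. G## + 3 semitones is pitch class 0, spelled on B as B#.

B#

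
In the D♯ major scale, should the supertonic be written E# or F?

Each scale degree takes a distinct letter name. Degree 2 of a scale on D must use the letter E.
E# and F are enharmonically the same pitch, but only E# uses the letter E, so it is the correct spelling here.

E#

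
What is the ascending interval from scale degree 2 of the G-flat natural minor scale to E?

Scale degree 2 of Gb natural minor is Ab.
Ab up to E: letters A→E make it a fifth; 8 semitones makes it augmented.

augmented fifth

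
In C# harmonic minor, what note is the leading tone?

B#

The C# harmonic minor scale runs C# D# E F# G# A B#.
Degree 7 is B#.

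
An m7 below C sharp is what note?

A seventh below C lands on the letter D.
A minor seventh spans 10 semitones, so C# moves to pitch class 3. On the letter D that is D#.

D#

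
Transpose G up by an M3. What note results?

B

G up a major third is B, so the target letter is B.
From G, a major third is 4 semitones up: B.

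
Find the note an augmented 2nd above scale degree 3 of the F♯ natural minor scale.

Scale degree 3 of F# natural minor is A.
An augmented second (3 semitones) above A lands on the letter B, giving B#.

B#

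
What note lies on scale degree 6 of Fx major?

D##

The F## major scale runs F## G## A## B# C## D## E##.
Degree 6 is D##.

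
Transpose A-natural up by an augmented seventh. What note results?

G##

A up a major seventh is G#, so the target letter is G.
From A, an augmented seventh is 12 semitones up: G##.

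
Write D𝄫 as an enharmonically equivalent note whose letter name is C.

Dbb is pitch class 0. The letter C alone is pitch class 0.
Pitch class 0 on C needs no accidental: C.

C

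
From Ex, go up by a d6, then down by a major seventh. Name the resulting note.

D

A diminished sixth up from E## is C# (letter C, 7 semitones up).
A major seventh down from C# is D (letter D, 11 semitones down).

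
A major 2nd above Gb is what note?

G up a major second is A, so the target letter is A.
From Gb, a major second is 2 semitones up: Ab.

Ab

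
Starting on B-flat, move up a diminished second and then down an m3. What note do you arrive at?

Abb

A diminished second up from Bb is Cbb (letter C, 0 semitones up).
A minor third down from Cbb is Abb (letter A, 3 semitones down).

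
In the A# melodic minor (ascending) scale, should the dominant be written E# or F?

E#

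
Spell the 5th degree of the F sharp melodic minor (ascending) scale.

The F# melodic minor (ascending) scale runs F# G# A B C# D# E#.
Degree 5 is C#.

C#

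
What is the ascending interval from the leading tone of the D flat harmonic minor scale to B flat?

The leading tone of Db harmonic minor is C.
C up to Bb: letters C→B make it a seventh; 10 semitones makes it minor.

minor seventh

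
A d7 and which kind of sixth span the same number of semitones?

A diminished seventh spans 9 semitones.
A sixth spanning 9 semitones is major (the major sixth is 9).

major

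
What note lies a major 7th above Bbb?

Ab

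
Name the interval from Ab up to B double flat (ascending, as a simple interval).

Counting letters A–B gives a second.
Ab→Bbb = 1 semitone, 1 narrower than the major second (2), so minor.

minor second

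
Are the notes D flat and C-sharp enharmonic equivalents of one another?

Db is pitch class 1; C# is pitch class 1.
All spellings map to pitch class 1, so they are enharmonically equivalent.

Yes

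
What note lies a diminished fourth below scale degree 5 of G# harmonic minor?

A##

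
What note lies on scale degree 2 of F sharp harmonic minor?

Degree 2 takes the letter 1 step above F, which is G.
In harmonic minor, degree 2 sits 2 semitones above the tonic. F# + 2 semitones is pitch class 8, spelled on G as G#.

G#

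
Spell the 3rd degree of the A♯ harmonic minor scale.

C#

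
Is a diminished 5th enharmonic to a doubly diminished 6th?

A diminished fifth spans 6 semitones; a doubly diminished sixth spans 6.
They are enharmonically equivalent.

Yes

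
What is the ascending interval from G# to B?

minor third

The letter names run G→B, a span of 2 letter steps, so the interval is some kind of third.
G# to B is 3 semitones. A major third is 4, so 3 makes it minor.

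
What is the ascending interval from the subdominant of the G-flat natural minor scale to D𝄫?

minor second

The subdominant of Gb natural minor is Cb.
Cb up to Dbb: letters C→D make it a second; 1 semitone makes it minor.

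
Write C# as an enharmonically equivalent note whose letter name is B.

Plain B sits 2 semitones below C#, so on the letter B the same pitch needs a double sharp: B##.

B##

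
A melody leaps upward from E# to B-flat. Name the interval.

doubly diminished fifth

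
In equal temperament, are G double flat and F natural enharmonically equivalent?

Gbb is pitch class 5; F is pitch class 5.
All spellings map to pitch class 5, so they are enharmonically equivalent.

Yes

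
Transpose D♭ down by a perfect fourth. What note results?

D down a perfect fourth is A, so the target letter is A.
From Db, a perfect fourth is 5 semitones down: Ab.

Ab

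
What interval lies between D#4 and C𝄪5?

The letter names run D→C, a span of 6 letter steps, so the interval is some kind of seventh.
D# to C## is 11 semitones. A major seventh is 11, so 11 makes it major.

major seventh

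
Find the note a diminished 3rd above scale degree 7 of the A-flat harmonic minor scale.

Bbb

Scale degree 7 of Ab harmonic minor is G.
A diminished third (2 semitones) above G lands on the letter B, giving Bbb.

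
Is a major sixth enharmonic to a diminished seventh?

A major sixth spans 9 semitones; a diminished seventh spans 9.
They are enharmonically equivalent.

Yes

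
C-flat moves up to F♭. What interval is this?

perfect fourth

Counting letters C–D–E–F gives a fourth.
Cb→Fb = 5 semitones, exactly the perfect fourth.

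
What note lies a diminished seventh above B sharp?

A

A seventh above B lands on the letter A.
A diminished seventh spans 9 semitones, so B# moves to pitch class 9. On the letter A that is A.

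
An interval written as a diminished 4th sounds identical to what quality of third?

major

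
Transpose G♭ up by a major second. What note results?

Ab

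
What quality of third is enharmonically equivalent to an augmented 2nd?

An augmented second spans 3 semitones.
A third spanning 3 semitones is minor (the major third is 4).

minor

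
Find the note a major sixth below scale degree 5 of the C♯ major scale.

Scale degree 5 of C# major is G#.
A major sixth (9 semitones) below G# lands on the letter B, giving B.

B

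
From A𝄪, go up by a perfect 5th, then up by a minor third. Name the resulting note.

G##

A perfect fifth up from A## is E## (letter E, 7 semitones up).
A minor third up from E## is G## (letter G, 3 semitones up).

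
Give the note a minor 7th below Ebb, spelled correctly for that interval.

E down a major seventh is F, so the target letter is F.
From Ebb, a minor seventh is 10 semitones down: Fb.

Fb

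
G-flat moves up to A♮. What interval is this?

augmented second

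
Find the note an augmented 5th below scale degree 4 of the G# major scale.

Scale degree 4 of G# major is C#.
An augmented fifth (8 semitones) below C# lands on the letter F, giving F.

F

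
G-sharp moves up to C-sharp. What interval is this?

The letter names run G→C, a span of 3 letter steps, so the interval is some kind of fourth.
G# to C# is 5 semitones. A perfect fourth is 5, so 5 makes it perfect.

perfect fourth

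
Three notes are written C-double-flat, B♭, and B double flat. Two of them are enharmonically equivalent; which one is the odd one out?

Bbb

In 12-tone equal temperament, enharmonic equivalents share a pitch class. Cbb is pitch class 10; Bb is pitch class 10; Bbb is pitch class 9.
Cbb and Bb share pitch class 10, while Bbb is pitch class 9.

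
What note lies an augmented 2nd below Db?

Cbb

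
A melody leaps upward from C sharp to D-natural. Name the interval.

minor second

Counting letters C–D gives a second.
C#→D = 1 semitone, 1 narrower than the major second (2), so minor.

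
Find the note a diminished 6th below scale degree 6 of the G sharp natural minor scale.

G##

Scale degree 6 of G# natural minor is E.
A diminished sixth (7 semitones) below E lands on the letter G, giving G##.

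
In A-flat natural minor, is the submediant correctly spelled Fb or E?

Each scale degree takes a distinct letter name. Degree 6 of a scale on A must use the letter F.
Fb and E are enharmonically the same pitch, but only Fb uses the letter F, so it is the correct spelling here.

Fb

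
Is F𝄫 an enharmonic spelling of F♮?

No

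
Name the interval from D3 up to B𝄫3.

diminished sixth

The letter names run D→B, a span of 5 letter steps, so the interval is some kind of sixth.
D to Bbb is 7 semitones. A major sixth is 9, so 7 makes it diminished.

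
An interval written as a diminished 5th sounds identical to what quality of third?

A diminished fifth spans 6 semitones.
A third spanning 6 semitones is doubly augmented (the major third is 4).

doubly augmented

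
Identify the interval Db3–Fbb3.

diminished third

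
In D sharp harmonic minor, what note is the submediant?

Degree 6 takes the letter 5 steps above D, which is B.
In harmonic minor, degree 6 sits 8 semitones above the tonic. D# + 8 semitones is pitch class 11, spelled on B as B.

B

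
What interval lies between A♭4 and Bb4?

major second

The letter names run A→B, a span of 1 letter step, so the interval is some kind of second.
Ab to Bb is 2 semitones. A major second is 2, so 2 makes it major.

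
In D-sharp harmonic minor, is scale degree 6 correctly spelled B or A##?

B

Each scale degree takes a distinct letter name. Degree 6 of a scale on D must use the letter B.
B and A## are enharmonically the same pitch, but only B uses the letter B, so it is the correct spelling here.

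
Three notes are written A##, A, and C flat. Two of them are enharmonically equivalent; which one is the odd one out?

A

In 12-tone equal temperament, enharmonic equivalents share a pitch class. A## is pitch class 11; A is pitch class 9; Cb is pitch class 11.
A## and Cb share pitch class 11, while A is pitch class 9.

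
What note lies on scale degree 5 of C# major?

The C# major scale runs C# D# E# F# G# A# B#.
Degree 5 is G#.

G#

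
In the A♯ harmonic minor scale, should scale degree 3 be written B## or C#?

C#

Each scale degree takes a distinct letter name. Degree 3 of a scale on A must use the letter C.
C# and B## are enharmonically the same pitch, but only C# uses the letter C, so it is the correct spelling here.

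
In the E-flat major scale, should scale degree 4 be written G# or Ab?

Each scale degree takes a distinct letter name. Degree 4 of a scale on E must use the letter A.
Ab and G# are enharmonically the same pitch, but only Ab uses the letter A, so it is the correct spelling here.

Ab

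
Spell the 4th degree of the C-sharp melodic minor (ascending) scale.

F#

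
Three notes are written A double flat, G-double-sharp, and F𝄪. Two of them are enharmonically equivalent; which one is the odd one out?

G##

In 12-tone equal temperament, enharmonic equivalents share a pitch class. Abb is pitch class 7; G## is pitch class 9; F## is pitch class 7.
Abb and F## share pitch class 7, while G## is pitch class 9.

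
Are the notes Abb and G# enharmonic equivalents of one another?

Two spellings are enharmonically equivalent only if they share a pitch class.
Here Abb → 7, G# → 8; 7 ≠ 8, so they are not.

No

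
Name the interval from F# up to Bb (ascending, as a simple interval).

diminished fourth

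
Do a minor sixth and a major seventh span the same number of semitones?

A minor sixth spans 8 semitones; a major seventh spans 11.
The spans differ, so they are not enharmonic equivalents.

No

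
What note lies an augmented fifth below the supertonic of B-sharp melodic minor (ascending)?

The supertonic of B# melodic minor (ascending) is C##.
An augmented fifth (8 semitones) below C## lands on the letter F, giving F#.

F#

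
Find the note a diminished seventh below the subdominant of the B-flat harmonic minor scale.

F#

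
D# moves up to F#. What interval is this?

Counting letters D–E–F gives a third.
D#→F# = 3 semitones, 1 narrower than the major third (4), so minor.

minor third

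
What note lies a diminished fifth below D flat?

G

A fifth below D lands on the letter G.
A diminished fifth spans 6 semitones, so Db moves to pitch class 7. On the letter G that is G.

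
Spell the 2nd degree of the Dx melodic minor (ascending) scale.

E##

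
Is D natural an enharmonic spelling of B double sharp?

No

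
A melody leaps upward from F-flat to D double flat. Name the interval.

Counting letters F–G–A–B–C–D gives a sixth.
Fb→Dbb = 8 semitones, 1 narrower than the major sixth (9), so minor.

minor sixth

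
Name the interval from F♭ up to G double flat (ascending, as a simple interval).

minor second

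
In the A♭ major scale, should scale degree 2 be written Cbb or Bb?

Bb

Each scale degree takes a distinct letter name. Degree 2 of a scale on A must use the letter B.
Bb and Cbb are enharmonically the same pitch, but only Bb uses the letter B, so it is the correct spelling here.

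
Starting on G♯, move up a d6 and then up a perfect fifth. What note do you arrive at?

Bb

A diminished sixth up from G# is Eb (letter E, 7 semitones up).
A perfect fifth up from Eb is Bb (letter B, 7 semitones up).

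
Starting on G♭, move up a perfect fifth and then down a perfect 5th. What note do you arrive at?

Gb

A perfect fifth up from Gb is Db (letter D, 7 semitones up).
A perfect fifth down from Db is Gb (letter G, 7 semitones down).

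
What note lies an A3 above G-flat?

B

A third above G lands on the letter B.
An augmented third spans 5 semitones, so Gb moves to pitch class 11. On the letter B that is B.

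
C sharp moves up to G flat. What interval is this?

doubly diminished fifth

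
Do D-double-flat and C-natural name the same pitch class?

Yes

Dbb is pitch class 0; C is pitch class 0.
All spellings map to pitch class 0, so they are enharmonically equivalent.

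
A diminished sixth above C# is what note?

C up a major sixth is A, so the target letter is A.
From C#, a diminished sixth is 7 semitones up: Ab.

Ab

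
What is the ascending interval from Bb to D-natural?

major third

Counting letters B–C–D gives a third.
Bb→D = 4 semitones, exactly the major third.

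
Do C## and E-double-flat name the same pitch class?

Yes

C## = pitch class 2 and Ebb = pitch class 2 — the same pitch class, so they are enharmonic equivalents.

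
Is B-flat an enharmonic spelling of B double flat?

No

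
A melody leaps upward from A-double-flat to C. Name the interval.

Counting letters A–B–C gives a third.
Abb→C = 5 semitones, 1 wider than the major third (4), so augmented.

augmented third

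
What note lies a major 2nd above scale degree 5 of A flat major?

Scale degree 5 of Ab major is Eb.
A major second (2 semitones) above Eb lands on the letter F, giving F.

F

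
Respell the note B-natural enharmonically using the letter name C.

Cb

Plain C sits 1 semitone above B, so on the letter C the same pitch needs a flat: Cb.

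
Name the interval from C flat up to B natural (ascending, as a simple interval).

augmented seventh

The letter names run C→B, a span of 6 letter steps, so the interval is some kind of seventh.
Cb to B is 12 semitones. A major seventh is 11, so 12 makes it augmented.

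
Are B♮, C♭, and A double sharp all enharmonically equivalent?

Yes

B = pitch class 11 and Cb = pitch class 11 and A## = pitch class 11 — the same pitch class, so they are enharmonic equivalents.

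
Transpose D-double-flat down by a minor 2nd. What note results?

A second below D lands on the letter C.
A minor second spans 1 semitone, so Dbb moves to pitch class 11. On the letter C that is Cb.

Cb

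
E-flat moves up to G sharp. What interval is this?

augmented third

Counting letters E–F–G gives a third.
Eb→G# = 5 semitones, 1 wider than the major third (4), so augmented.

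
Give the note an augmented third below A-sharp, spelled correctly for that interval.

A third below A lands on the letter F.
An augmented third spans 5 semitones, so A# moves to pitch class 5. On the letter F that is F.

F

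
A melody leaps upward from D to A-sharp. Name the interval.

The letter names run D→A, a span of 4 letter steps, so the interval is some kind of fifth.
D to A# is 8 semitones. A perfect fifth is 7, so 8 makes it augmented.

augmented fifth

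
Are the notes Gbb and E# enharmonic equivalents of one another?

Gbb is pitch class 5; E# is pitch class 5.
All spellings map to pitch class 5, so they are enharmonically equivalent.

Yes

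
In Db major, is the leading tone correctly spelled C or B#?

C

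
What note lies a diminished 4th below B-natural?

F##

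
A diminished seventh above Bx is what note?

B up a major seventh is A#, so the target letter is A.
From B##, a diminished seventh is 9 semitones up: A#.

A#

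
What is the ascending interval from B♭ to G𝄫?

The letter names run B→G, a span of 5 letter steps, so the interval is some kind of sixth.
Bb to Gbb is 7 semitones. A major sixth is 9, so 7 makes it diminished.

diminished sixth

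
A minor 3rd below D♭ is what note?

D down a major third is Bb, so the target letter is B.
From Db, a minor third is 3 semitones down: Bb.

Bb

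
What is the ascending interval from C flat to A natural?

augmented sixth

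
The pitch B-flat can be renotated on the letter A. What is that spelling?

Plain A sits 1 semitone below Bb, so on the letter A the same pitch needs a sharp: A#.

A#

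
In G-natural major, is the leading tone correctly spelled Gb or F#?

F#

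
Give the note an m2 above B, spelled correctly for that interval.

C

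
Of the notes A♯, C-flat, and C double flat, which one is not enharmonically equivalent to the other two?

Cb

In 12-tone equal temperament, enharmonic equivalents share a pitch class. A# is pitch class 10; Cb is pitch class 11; Cbb is pitch class 10.
A# and Cbb share pitch class 10, while Cb is pitch class 11.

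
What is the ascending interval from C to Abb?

diminished sixth

Counting letters C–D–E–F–G–A gives a sixth.
C→Abb = 7 semitones, 2 narrower than the major sixth (9), so diminished.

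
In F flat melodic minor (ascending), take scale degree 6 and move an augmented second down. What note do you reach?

Scale degree 6 of Fb melodic minor (ascending) is Db.
An augmented second (3 semitones) below Db lands on the letter C, giving Cbb.

Cbb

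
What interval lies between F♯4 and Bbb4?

doubly diminished fourth

Counting letters F–G–A–B gives a fourth.
F#→Bbb = 3 semitones, 2 narrower than the perfect fourth (5), so doubly diminished.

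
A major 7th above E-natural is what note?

D#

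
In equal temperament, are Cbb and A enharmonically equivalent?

Cbb is pitch class 10; A is pitch class 9.
The pitch classes differ (10 vs. 9), so they are not enharmonic equivalents.

No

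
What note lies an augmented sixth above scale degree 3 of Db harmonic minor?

Scale degree 3 of Db harmonic minor is Fb.
An augmented sixth (10 semitones) above Fb lands on the letter D, giving D.

D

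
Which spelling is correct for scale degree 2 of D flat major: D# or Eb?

Each scale degree takes a distinct letter name. Degree 2 of a scale on D must use the letter E.
Eb and D# are enharmonically the same pitch, but only Eb uses the letter E, so it is the correct spelling here.

Eb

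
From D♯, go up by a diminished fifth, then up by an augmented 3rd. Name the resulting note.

C##

A diminished fifth up from D# is A (letter A, 6 semitones up).
An augmented third up from A is C## (letter C, 5 semitones up).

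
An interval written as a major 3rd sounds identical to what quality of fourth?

A major third spans 4 semitones.
A fourth spanning 4 semitones is diminished (the perfect fourth is 5).

diminished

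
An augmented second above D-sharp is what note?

A second above D lands on the letter E.
An augmented second spans 3 semitones, so D# moves to pitch class 6. On the letter E that is E##.

E##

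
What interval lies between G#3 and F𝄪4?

major seventh

The letter names run G→F, a span of 6 letter steps, so the interval is some kind of seventh.
G# to F## is 11 semitones. A major seventh is 11, so 11 makes it major.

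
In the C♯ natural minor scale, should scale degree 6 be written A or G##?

Each scale degree takes a distinct letter name. Degree 6 of a scale on C must use the letter A.
A and G## are enharmonically the same pitch, but only A uses the letter A, so it is the correct spelling here.

A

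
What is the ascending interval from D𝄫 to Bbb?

major sixth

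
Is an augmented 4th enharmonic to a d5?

Yes

An augmented fourth spans 6 semitones; a diminished fifth spans 6.
They are enharmonically equivalent.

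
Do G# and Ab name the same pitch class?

Yes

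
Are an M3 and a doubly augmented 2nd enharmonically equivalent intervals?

A major third spans 4 semitones; a doubly augmented second spans 4.
They are enharmonically equivalent.

Yes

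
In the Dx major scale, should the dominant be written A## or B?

A##

Each scale degree takes a distinct letter name. Degree 5 of a scale on D must use the letter A.
A## and B are enharmonically the same pitch, but only A## uses the letter A, so it is the correct spelling here.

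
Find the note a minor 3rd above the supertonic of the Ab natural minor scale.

Db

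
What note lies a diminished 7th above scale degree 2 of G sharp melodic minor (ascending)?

Scale degree 2 of G# melodic minor (ascending) is A#.
A diminished seventh (9 semitones) above A# lands on the letter G, giving G.

G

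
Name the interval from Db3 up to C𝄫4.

The letter names run D→C, a span of 6 letter steps, so the interval is some kind of seventh.
Db to Cbb is 9 semitones. A major seventh is 11, so 9 makes it diminished.

diminished seventh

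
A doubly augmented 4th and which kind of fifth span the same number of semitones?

A doubly augmented fourth spans 7 semitones.
A fifth spanning 7 semitones is perfect (the perfect fifth is 7).

perfect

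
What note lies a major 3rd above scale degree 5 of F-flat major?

Scale degree 5 of Fb major is Cb.
A major third (4 semitones) above Cb lands on the letter E, giving Eb.

Eb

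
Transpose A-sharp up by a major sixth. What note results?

A sixth above A lands on the letter F.
A major sixth spans 9 semitones, so A# moves to pitch class 7. On the letter F that is F##.

F##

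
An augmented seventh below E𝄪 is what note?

F#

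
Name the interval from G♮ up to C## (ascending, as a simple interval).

Counting letters G–A–B–C gives a fourth.
G→C## = 7 semitones, 2 wider than the perfect fourth (5), so doubly augmented.

doubly augmented fourth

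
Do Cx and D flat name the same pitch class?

C## is pitch class 2; Db is pitch class 1.
The pitch classes differ (2 vs. 1), so they are not enharmonic equivalents.

No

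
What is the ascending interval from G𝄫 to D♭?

Counting letters G–A–B–C–D gives a fifth.
Gbb→Db = 8 semitones, 1 wider than the perfect fifth (7), so augmented.

augmented fifth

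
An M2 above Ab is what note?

Bb

A second above A lands on the letter B.
A major second spans 2 semitones, so Ab moves to pitch class 10. On the letter B that is Bb.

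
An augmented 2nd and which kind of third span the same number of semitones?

minor

An augmented second spans 3 semitones.
A third spanning 3 semitones is minor (the major third is 4).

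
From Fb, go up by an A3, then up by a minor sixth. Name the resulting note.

F

An augmented third up from Fb is A (letter A, 5 semitones up).
A minor sixth up from A is F (letter F, 8 semitones up).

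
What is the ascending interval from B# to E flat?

doubly diminished fourth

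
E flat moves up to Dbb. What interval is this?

The letter names run E→D, a span of 6 letter steps, so the interval is some kind of seventh.
Eb to Dbb is 9 semitones. A major seventh is 11, so 9 makes it diminished.

diminished seventh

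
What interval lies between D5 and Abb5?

doubly diminished fifth

Counting letters D–E–F–G–A gives a fifth.
D→Abb = 5 semitones, 2 narrower than the perfect fifth (7), so doubly diminished.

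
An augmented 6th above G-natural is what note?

E#

A sixth above G lands on the letter E.
An augmented sixth spans 10 semitones, so G moves to pitch class 5. On the letter E that is E#.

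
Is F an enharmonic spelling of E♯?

Yes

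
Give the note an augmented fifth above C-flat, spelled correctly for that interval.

G

A fifth above C lands on the letter G.
An augmented fifth spans 8 semitones, so Cb moves to pitch class 7. On the letter G that is G.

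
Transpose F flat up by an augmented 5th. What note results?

C

A fifth above F lands on the letter C.
An augmented fifth spans 8 semitones, so Fb moves to pitch class 0. On the letter C that is C.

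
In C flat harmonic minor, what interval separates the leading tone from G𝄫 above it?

The leading tone of Cb harmonic minor is Bb.
Bb up to Gbb: letters B→G make it a sixth; 7 semitones makes it diminished.

diminished sixth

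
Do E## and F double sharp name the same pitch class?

Two spellings are enharmonically equivalent only if they share a pitch class.
Here E## → 6, F## → 7; 6 ≠ 7, so they are not.

No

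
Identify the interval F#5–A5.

The letter names run F→A, a span of 2 letter steps, so the interval is some kind of third.
F# to A is 3 semitones. A major third is 4, so 3 makes it minor.

minor third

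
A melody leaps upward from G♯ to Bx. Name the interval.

augmented third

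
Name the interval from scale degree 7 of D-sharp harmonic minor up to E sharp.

minor third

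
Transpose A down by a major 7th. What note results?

A down a major seventh is Bb, so the target letter is B.
From A, a major seventh is 11 semitones down: Bb.

Bb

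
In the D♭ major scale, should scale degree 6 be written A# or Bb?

Each scale degree takes a distinct letter name. Degree 6 of a scale on D must use the letter B.
Bb and A# are enharmonically the same pitch, but only Bb uses the letter B, so it is the correct spelling here.

Bb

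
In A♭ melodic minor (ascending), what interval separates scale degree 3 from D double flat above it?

Scale degree 3 of Ab melodic minor (ascending) is Cb.
Cb up to Dbb: letters C→D make it a second; 1 semitone makes it minor.

minor second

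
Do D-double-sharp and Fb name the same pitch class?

Yes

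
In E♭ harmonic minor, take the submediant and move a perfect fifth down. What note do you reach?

Fb

The submediant of Eb harmonic minor is Cb.
A perfect fifth (7 semitones) below Cb lands on the letter F, giving Fb.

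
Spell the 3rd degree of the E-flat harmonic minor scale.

The Eb harmonic minor scale runs Eb F Gb Ab Bb Cb D.
Degree 3 is Gb.

Gb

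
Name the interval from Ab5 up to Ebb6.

diminished fifth

The letter names run A→E, a span of 4 letter steps, so the interval is some kind of fifth.
Ab to Ebb is 6 semitones. A perfect fifth is 7, so 6 makes it diminished.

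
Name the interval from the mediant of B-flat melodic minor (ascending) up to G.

augmented fourth

The mediant of Bb melodic minor (ascending) is Db.
Db up to G: letters D→G make it a fourth; 6 semitones makes it augmented.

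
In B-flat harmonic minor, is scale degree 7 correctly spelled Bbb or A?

A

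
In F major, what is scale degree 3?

A

Degree 3 takes the letter 2 steps above F, which is A.
In major, degree 3 sits 4 semitones above the tonic. F + 4 semitones is pitch class 9, spelled on A as A.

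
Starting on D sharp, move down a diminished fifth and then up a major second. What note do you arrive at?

A diminished fifth down from D# is G## (letter G, 6 semitones down).
A major second up from G## is A## (letter A, 2 semitones up).

A##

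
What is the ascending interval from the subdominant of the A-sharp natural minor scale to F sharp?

The subdominant of A# natural minor is D#.
D# up to F#: letters D→F make it a third; 3 semitones makes it minor.

minor third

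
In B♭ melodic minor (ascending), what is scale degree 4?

Eb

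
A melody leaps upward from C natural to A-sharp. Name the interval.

Counting letters C–D–E–F–G–A gives a sixth.
C→A# = 10 semitones, 1 wider than the major sixth (9), so augmented.

augmented sixth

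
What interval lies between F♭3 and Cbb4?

Counting letters F–G–A–B–C gives a fifth.
Fb→Cbb = 6 semitones, 1 narrower than the perfect fifth (7), so diminished.

diminished fifth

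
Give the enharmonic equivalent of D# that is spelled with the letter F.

Fbb

Plain F sits 2 semitones above D#, so on the letter F the same pitch needs a double flat: Fbb.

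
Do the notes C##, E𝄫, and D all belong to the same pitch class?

C## is pitch class 2; Ebb is pitch class 2; D is pitch class 2.
All spellings map to pitch class 2, so they are enharmonically equivalent.

Yes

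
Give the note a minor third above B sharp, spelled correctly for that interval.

D#

B up a major third is D#, so the target letter is D.
From B#, a minor third is 3 semitones up: D#.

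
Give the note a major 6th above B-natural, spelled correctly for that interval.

B up a major sixth is G#, so the target letter is G.
From B, a major sixth is 9 semitones up: G#.

G#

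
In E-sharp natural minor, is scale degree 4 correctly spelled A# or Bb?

A#

Each scale degree takes a distinct letter name. Degree 4 of a scale on E must use the letter A.
A# and Bb are enharmonically the same pitch, but only A# uses the letter A, so it is the correct spelling here.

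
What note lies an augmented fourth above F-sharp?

F up a perfect fourth is Bb, so the target letter is B.
From F#, an augmented fourth is 6 semitones up: B#.

B#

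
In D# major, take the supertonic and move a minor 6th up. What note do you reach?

The supertonic of D# major is E#.
A minor sixth (8 semitones) above E# lands on the letter C, giving C#.

C#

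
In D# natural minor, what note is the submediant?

B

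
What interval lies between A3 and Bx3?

doubly augmented second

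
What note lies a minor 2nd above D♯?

D up a major second is E, so the target letter is E.
From D#, a minor second is 1 semitone up: E.

E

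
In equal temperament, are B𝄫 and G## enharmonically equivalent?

Bbb is pitch class 9; G## is pitch class 9.
All spellings map to pitch class 9, so they are enharmonically equivalent.

Yes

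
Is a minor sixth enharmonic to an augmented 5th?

A minor sixth spans 8 semitones; an augmented fifth spans 8.
They are enharmonically equivalent.

Yes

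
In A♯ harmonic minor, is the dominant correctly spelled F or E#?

E#

Each scale degree takes a distinct letter name. Degree 5 of a scale on A must use the letter E.
E# and F are enharmonically the same pitch, but only E# uses the letter E, so it is the correct spelling here.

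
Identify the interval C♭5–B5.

augmented seventh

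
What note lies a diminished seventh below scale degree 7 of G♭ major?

Scale degree 7 of Gb major is F.
A diminished seventh (9 semitones) below F lands on the letter G, giving G#.

G#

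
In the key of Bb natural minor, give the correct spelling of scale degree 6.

The Bb natural minor scale runs Bb C Db Eb F Gb Ab.
Degree 6 is Gb.

Gb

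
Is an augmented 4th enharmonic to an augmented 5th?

No

An augmented fourth spans 6 semitones; an augmented fifth spans 8.
The spans differ, so they are not enharmonic equivalents.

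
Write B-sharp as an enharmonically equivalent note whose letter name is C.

C

B# is pitch class 0. The letter C alone is pitch class 0.
Pitch class 0 on C needs no accidental: C.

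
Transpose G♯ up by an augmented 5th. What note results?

D##

G up a perfect fifth is D, so the target letter is D.
From G#, an augmented fifth is 8 semitones up: D##.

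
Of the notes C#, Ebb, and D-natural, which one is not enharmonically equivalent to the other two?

In 12-tone equal temperament, enharmonic equivalents share a pitch class. C# is pitch class 1; Ebb is pitch class 2; D is pitch class 2.
Ebb and D share pitch class 2, while C# is pitch class 1.

C#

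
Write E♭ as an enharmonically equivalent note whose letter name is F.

Eb is pitch class 3. The letter F alone is pitch class 5.
To reach pitch class 3 from F requires an offset of -2 semitones, i.e. double flat: Fbb.

Fbb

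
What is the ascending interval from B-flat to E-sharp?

doubly augmented fourth

The letter names run B→E, a span of 3 letter steps, so the interval is some kind of fourth.
Bb to E# is 7 semitones. A perfect fourth is 5, so 7 makes it doubly augmented.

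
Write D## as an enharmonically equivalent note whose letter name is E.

D## is pitch class 4. The letter E alone is pitch class 4.
Pitch class 4 on E needs no accidental: E.

E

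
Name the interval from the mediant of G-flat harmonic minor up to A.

augmented seventh

The mediant of Gb harmonic minor is Bbb.
Bbb up to A: letters B→A make it a seventh; 12 semitones makes it augmented.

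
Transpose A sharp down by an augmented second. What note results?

G

A second below A lands on the letter G.
An augmented second spans 3 semitones, so A# moves to pitch class 7. On the letter G that is G.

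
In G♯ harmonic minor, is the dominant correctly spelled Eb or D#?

D#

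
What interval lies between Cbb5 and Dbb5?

The letter names run C→D, a span of 1 letter step, so the interval is some kind of second.
Cbb to Dbb is 2 semitones. A major second is 2, so 2 makes it major.

major second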